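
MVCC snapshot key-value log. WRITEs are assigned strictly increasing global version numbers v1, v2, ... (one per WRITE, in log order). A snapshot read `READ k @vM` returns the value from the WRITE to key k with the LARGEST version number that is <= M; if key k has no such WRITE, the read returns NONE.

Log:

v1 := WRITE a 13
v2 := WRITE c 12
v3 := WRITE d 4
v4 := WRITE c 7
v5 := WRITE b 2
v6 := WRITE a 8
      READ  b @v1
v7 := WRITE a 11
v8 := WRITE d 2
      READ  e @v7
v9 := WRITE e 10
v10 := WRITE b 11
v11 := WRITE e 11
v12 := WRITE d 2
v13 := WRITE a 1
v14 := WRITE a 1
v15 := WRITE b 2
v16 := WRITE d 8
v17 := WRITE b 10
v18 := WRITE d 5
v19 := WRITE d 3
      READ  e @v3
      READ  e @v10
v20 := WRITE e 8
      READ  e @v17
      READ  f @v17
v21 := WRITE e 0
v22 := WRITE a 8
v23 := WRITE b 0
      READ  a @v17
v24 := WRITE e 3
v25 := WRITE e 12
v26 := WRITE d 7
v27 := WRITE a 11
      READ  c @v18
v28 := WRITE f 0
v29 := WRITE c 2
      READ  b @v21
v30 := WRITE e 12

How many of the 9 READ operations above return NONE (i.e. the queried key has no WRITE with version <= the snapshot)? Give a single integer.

v1: WRITE a=13  (a history now [(1, 13)])
v2: WRITE c=12  (c history now [(2, 12)])
v3: WRITE d=4  (d history now [(3, 4)])
v4: WRITE c=7  (c history now [(2, 12), (4, 7)])
v5: WRITE b=2  (b history now [(5, 2)])
v6: WRITE a=8  (a history now [(1, 13), (6, 8)])
READ b @v1: history=[(5, 2)] -> no version <= 1 -> NONE
v7: WRITE a=11  (a history now [(1, 13), (6, 8), (7, 11)])
v8: WRITE d=2  (d history now [(3, 4), (8, 2)])
READ e @v7: history=[] -> no version <= 7 -> NONE
v9: WRITE e=10  (e history now [(9, 10)])
v10: WRITE b=11  (b history now [(5, 2), (10, 11)])
v11: WRITE e=11  (e history now [(9, 10), (11, 11)])
v12: WRITE d=2  (d history now [(3, 4), (8, 2), (12, 2)])
v13: WRITE a=1  (a history now [(1, 13), (6, 8), (7, 11), (13, 1)])
v14: WRITE a=1  (a history now [(1, 13), (6, 8), (7, 11), (13, 1), (14, 1)])
v15: WRITE b=2  (b history now [(5, 2), (10, 11), (15, 2)])
v16: WRITE d=8  (d history now [(3, 4), (8, 2), (12, 2), (16, 8)])
v17: WRITE b=10  (b history now [(5, 2), (10, 11), (15, 2), (17, 10)])
v18: WRITE d=5  (d history now [(3, 4), (8, 2), (12, 2), (16, 8), (18, 5)])
v19: WRITE d=3  (d history now [(3, 4), (8, 2), (12, 2), (16, 8), (18, 5), (19, 3)])
READ e @v3: history=[(9, 10), (11, 11)] -> no version <= 3 -> NONE
READ e @v10: history=[(9, 10), (11, 11)] -> pick v9 -> 10
v20: WRITE e=8  (e history now [(9, 10), (11, 11), (20, 8)])
READ e @v17: history=[(9, 10), (11, 11), (20, 8)] -> pick v11 -> 11
READ f @v17: history=[] -> no version <= 17 -> NONE
v21: WRITE e=0  (e history now [(9, 10), (11, 11), (20, 8), (21, 0)])
v22: WRITE a=8  (a history now [(1, 13), (6, 8), (7, 11), (13, 1), (14, 1), (22, 8)])
v23: WRITE b=0  (b history now [(5, 2), (10, 11), (15, 2), (17, 10), (23, 0)])
READ a @v17: history=[(1, 13), (6, 8), (7, 11), (13, 1), (14, 1), (22, 8)] -> pick v14 -> 1
v24: WRITE e=3  (e history now [(9, 10), (11, 11), (20, 8), (21, 0), (24, 3)])
v25: WRITE e=12  (e history now [(9, 10), (11, 11), (20, 8), (21, 0), (24, 3), (25, 12)])
v26: WRITE d=7  (d history now [(3, 4), (8, 2), (12, 2), (16, 8), (18, 5), (19, 3), (26, 7)])
v27: WRITE a=11  (a history now [(1, 13), (6, 8), (7, 11), (13, 1), (14, 1), (22, 8), (27, 11)])
READ c @v18: history=[(2, 12), (4, 7)] -> pick v4 -> 7
v28: WRITE f=0  (f history now [(28, 0)])
v29: WRITE c=2  (c history now [(2, 12), (4, 7), (29, 2)])
READ b @v21: history=[(5, 2), (10, 11), (15, 2), (17, 10), (23, 0)] -> pick v17 -> 10
v30: WRITE e=12  (e history now [(9, 10), (11, 11), (20, 8), (21, 0), (24, 3), (25, 12), (30, 12)])
Read results in order: ['NONE', 'NONE', 'NONE', '10', '11', 'NONE', '1', '7', '10']
NONE count = 4

Answer: 4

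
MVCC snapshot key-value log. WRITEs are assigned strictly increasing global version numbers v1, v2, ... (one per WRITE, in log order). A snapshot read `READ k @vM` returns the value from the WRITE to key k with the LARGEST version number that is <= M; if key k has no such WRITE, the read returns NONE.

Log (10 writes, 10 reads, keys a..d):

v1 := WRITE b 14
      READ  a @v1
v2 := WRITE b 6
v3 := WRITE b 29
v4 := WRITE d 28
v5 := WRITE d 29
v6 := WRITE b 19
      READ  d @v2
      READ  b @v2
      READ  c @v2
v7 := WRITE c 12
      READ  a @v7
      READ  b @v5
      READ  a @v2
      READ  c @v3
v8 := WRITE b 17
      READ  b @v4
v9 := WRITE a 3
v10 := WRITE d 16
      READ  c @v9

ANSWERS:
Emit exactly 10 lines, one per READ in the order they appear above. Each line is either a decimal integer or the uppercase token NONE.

v1: WRITE b=14  (b history now [(1, 14)])
READ a @v1: history=[] -> no version <= 1 -> NONE
v2: WRITE b=6  (b history now [(1, 14), (2, 6)])
v3: WRITE b=29  (b history now [(1, 14), (2, 6), (3, 29)])
v4: WRITE d=28  (d history now [(4, 28)])
v5: WRITE d=29  (d history now [(4, 28), (5, 29)])
v6: WRITE b=19  (b history now [(1, 14), (2, 6), (3, 29), (6, 19)])
READ d @v2: history=[(4, 28), (5, 29)] -> no version <= 2 -> NONE
READ b @v2: history=[(1, 14), (2, 6), (3, 29), (6, 19)] -> pick v2 -> 6
READ c @v2: history=[] -> no version <= 2 -> NONE
v7: WRITE c=12  (c history now [(7, 12)])
READ a @v7: history=[] -> no version <= 7 -> NONE
READ b @v5: history=[(1, 14), (2, 6), (3, 29), (6, 19)] -> pick v3 -> 29
READ a @v2: history=[] -> no version <= 2 -> NONE
READ c @v3: history=[(7, 12)] -> no version <= 3 -> NONE
v8: WRITE b=17  (b history now [(1, 14), (2, 6), (3, 29), (6, 19), (8, 17)])
READ b @v4: history=[(1, 14), (2, 6), (3, 29), (6, 19), (8, 17)] -> pick v3 -> 29
v9: WRITE a=3  (a history now [(9, 3)])
v10: WRITE d=16  (d history now [(4, 28), (5, 29), (10, 16)])
READ c @v9: history=[(7, 12)] -> pick v7 -> 12

Answer: NONE
NONE
6
NONE
NONE
29
NONE
NONE
29
12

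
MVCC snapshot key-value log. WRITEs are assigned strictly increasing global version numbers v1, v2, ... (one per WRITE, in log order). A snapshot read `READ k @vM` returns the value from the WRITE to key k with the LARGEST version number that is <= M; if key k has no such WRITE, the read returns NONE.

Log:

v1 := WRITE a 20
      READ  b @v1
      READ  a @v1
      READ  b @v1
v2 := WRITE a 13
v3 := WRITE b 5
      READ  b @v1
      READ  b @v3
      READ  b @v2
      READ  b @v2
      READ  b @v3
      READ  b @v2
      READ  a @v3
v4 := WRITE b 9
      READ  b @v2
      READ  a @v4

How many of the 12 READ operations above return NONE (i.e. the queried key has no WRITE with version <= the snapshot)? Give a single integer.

Answer: 7

Derivation:
v1: WRITE a=20  (a history now [(1, 20)])
READ b @v1: history=[] -> no version <= 1 -> NONE
READ a @v1: history=[(1, 20)] -> pick v1 -> 20
READ b @v1: history=[] -> no version <= 1 -> NONE
v2: WRITE a=13  (a history now [(1, 20), (2, 13)])
v3: WRITE b=5  (b history now [(3, 5)])
READ b @v1: history=[(3, 5)] -> no version <= 1 -> NONE
READ b @v3: history=[(3, 5)] -> pick v3 -> 5
READ b @v2: history=[(3, 5)] -> no version <= 2 -> NONE
READ b @v2: history=[(3, 5)] -> no version <= 2 -> NONE
READ b @v3: history=[(3, 5)] -> pick v3 -> 5
READ b @v2: history=[(3, 5)] -> no version <= 2 -> NONE
READ a @v3: history=[(1, 20), (2, 13)] -> pick v2 -> 13
v4: WRITE b=9  (b history now [(3, 5), (4, 9)])
READ b @v2: history=[(3, 5), (4, 9)] -> no version <= 2 -> NONE
READ a @v4: history=[(1, 20), (2, 13)] -> pick v2 -> 13
Read results in order: ['NONE', '20', 'NONE', 'NONE', '5', 'NONE', 'NONE', '5', 'NONE', '13', 'NONE', '13']
NONE count = 7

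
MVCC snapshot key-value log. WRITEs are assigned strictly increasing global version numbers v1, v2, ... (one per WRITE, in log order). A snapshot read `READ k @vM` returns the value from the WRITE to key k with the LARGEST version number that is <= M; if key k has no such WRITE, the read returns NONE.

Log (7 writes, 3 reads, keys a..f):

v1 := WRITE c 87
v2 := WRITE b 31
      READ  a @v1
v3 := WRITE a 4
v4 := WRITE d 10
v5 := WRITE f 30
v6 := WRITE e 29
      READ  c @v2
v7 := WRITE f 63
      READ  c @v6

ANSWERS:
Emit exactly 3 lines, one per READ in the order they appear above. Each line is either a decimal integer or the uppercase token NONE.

Answer: NONE
87
87

Derivation:
v1: WRITE c=87  (c history now [(1, 87)])
v2: WRITE b=31  (b history now [(2, 31)])
READ a @v1: history=[] -> no version <= 1 -> NONE
v3: WRITE a=4  (a history now [(3, 4)])
v4: WRITE d=10  (d history now [(4, 10)])
v5: WRITE f=30  (f history now [(5, 30)])
v6: WRITE e=29  (e history now [(6, 29)])
READ c @v2: history=[(1, 87)] -> pick v1 -> 87
v7: WRITE f=63  (f history now [(5, 30), (7, 63)])
READ c @v6: history=[(1, 87)] -> pick v1 -> 87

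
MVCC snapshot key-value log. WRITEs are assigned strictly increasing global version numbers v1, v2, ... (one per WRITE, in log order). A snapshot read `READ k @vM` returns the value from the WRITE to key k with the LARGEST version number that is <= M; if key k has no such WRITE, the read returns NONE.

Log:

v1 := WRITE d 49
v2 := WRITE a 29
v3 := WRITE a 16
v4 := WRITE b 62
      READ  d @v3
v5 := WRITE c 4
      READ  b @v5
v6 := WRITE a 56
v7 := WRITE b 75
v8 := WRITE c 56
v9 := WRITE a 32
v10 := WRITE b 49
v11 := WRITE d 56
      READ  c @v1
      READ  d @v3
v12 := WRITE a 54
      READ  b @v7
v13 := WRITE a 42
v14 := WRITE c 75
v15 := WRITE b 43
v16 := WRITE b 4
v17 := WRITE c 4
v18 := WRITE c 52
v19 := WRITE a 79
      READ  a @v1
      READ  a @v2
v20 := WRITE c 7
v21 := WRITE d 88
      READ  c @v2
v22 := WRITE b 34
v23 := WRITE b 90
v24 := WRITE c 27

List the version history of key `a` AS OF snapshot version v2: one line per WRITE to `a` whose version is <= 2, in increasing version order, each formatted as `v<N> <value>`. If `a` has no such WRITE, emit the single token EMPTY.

Answer: v2 29

Derivation:
Scan writes for key=a with version <= 2:
  v1 WRITE d 49 -> skip
  v2 WRITE a 29 -> keep
  v3 WRITE a 16 -> drop (> snap)
  v4 WRITE b 62 -> skip
  v5 WRITE c 4 -> skip
  v6 WRITE a 56 -> drop (> snap)
  v7 WRITE b 75 -> skip
  v8 WRITE c 56 -> skip
  v9 WRITE a 32 -> drop (> snap)
  v10 WRITE b 49 -> skip
  v11 WRITE d 56 -> skip
  v12 WRITE a 54 -> drop (> snap)
  v13 WRITE a 42 -> drop (> snap)
  v14 WRITE c 75 -> skip
  v15 WRITE b 43 -> skip
  v16 WRITE b 4 -> skip
  v17 WRITE c 4 -> skip
  v18 WRITE c 52 -> skip
  v19 WRITE a 79 -> drop (> snap)
  v20 WRITE c 7 -> skip
  v21 WRITE d 88 -> skip
  v22 WRITE b 34 -> skip
  v23 WRITE b 90 -> skip
  v24 WRITE c 27 -> skip
Collected: [(2, 29)]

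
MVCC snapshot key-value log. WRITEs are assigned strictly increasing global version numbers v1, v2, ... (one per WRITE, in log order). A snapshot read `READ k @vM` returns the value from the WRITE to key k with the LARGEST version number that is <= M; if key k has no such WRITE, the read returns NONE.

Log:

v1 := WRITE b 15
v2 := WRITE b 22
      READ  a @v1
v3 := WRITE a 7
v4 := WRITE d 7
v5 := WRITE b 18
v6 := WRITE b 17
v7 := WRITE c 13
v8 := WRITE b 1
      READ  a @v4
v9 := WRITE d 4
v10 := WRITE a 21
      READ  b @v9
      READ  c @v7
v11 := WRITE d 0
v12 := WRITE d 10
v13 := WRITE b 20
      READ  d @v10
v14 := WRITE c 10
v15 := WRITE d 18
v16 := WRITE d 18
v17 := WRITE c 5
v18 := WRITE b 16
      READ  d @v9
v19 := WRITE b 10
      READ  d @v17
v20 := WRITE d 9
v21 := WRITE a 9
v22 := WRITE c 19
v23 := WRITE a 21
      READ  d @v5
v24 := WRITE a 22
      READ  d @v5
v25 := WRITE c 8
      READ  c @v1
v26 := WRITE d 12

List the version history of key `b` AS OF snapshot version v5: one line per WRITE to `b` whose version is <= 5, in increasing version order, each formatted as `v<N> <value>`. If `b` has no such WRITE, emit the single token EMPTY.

Scan writes for key=b with version <= 5:
  v1 WRITE b 15 -> keep
  v2 WRITE b 22 -> keep
  v3 WRITE a 7 -> skip
  v4 WRITE d 7 -> skip
  v5 WRITE b 18 -> keep
  v6 WRITE b 17 -> drop (> snap)
  v7 WRITE c 13 -> skip
  v8 WRITE b 1 -> drop (> snap)
  v9 WRITE d 4 -> skip
  v10 WRITE a 21 -> skip
  v11 WRITE d 0 -> skip
  v12 WRITE d 10 -> skip
  v13 WRITE b 20 -> drop (> snap)
  v14 WRITE c 10 -> skip
  v15 WRITE d 18 -> skip
  v16 WRITE d 18 -> skip
  v17 WRITE c 5 -> skip
  v18 WRITE b 16 -> drop (> snap)
  v19 WRITE b 10 -> drop (> snap)
  v20 WRITE d 9 -> skip
  v21 WRITE a 9 -> skip
  v22 WRITE c 19 -> skip
  v23 WRITE a 21 -> skip
  v24 WRITE a 22 -> skip
  v25 WRITE c 8 -> skip
  v26 WRITE d 12 -> skip
Collected: [(1, 15), (2, 22), (5, 18)]

Answer: v1 15
v2 22
v5 18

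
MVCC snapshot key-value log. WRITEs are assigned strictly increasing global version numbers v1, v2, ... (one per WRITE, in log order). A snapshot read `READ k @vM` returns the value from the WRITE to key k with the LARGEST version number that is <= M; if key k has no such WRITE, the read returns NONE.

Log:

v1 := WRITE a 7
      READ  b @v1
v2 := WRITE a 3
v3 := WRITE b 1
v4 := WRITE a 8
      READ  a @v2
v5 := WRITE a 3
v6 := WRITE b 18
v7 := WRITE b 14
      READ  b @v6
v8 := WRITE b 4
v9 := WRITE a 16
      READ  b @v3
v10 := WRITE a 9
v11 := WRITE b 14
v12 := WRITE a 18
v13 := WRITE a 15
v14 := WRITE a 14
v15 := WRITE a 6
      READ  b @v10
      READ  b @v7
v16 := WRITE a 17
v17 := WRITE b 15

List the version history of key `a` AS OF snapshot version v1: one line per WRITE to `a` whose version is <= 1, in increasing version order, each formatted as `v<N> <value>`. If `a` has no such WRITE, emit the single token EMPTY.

Scan writes for key=a with version <= 1:
  v1 WRITE a 7 -> keep
  v2 WRITE a 3 -> drop (> snap)
  v3 WRITE b 1 -> skip
  v4 WRITE a 8 -> drop (> snap)
  v5 WRITE a 3 -> drop (> snap)
  v6 WRITE b 18 -> skip
  v7 WRITE b 14 -> skip
  v8 WRITE b 4 -> skip
  v9 WRITE a 16 -> drop (> snap)
  v10 WRITE a 9 -> drop (> snap)
  v11 WRITE b 14 -> skip
  v12 WRITE a 18 -> drop (> snap)
  v13 WRITE a 15 -> drop (> snap)
  v14 WRITE a 14 -> drop (> snap)
  v15 WRITE a 6 -> drop (> snap)
  v16 WRITE a 17 -> drop (> snap)
  v17 WRITE b 15 -> skip
Collected: [(1, 7)]

Answer: v1 7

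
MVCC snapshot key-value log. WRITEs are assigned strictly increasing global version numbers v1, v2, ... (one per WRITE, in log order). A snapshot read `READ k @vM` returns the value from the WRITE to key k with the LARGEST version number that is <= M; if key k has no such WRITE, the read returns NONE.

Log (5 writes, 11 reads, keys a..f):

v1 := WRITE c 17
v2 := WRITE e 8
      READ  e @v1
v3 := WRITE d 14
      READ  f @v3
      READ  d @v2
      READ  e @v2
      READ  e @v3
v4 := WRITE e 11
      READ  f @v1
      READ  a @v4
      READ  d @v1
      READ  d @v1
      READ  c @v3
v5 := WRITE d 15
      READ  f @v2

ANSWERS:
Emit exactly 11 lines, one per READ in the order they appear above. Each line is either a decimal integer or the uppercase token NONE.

Answer: NONE
NONE
NONE
8
8
NONE
NONE
NONE
NONE
17
NONE

Derivation:
v1: WRITE c=17  (c history now [(1, 17)])
v2: WRITE e=8  (e history now [(2, 8)])
READ e @v1: history=[(2, 8)] -> no version <= 1 -> NONE
v3: WRITE d=14  (d history now [(3, 14)])
READ f @v3: history=[] -> no version <= 3 -> NONE
READ d @v2: history=[(3, 14)] -> no version <= 2 -> NONE
READ e @v2: history=[(2, 8)] -> pick v2 -> 8
READ e @v3: history=[(2, 8)] -> pick v2 -> 8
v4: WRITE e=11  (e history now [(2, 8), (4, 11)])
READ f @v1: history=[] -> no version <= 1 -> NONE
READ a @v4: history=[] -> no version <= 4 -> NONE
READ d @v1: history=[(3, 14)] -> no version <= 1 -> NONE
READ d @v1: history=[(3, 14)] -> no version <= 1 -> NONE
READ c @v3: history=[(1, 17)] -> pick v1 -> 17
v5: WRITE d=15  (d history now [(3, 14), (5, 15)])
READ f @v2: history=[] -> no version <= 2 -> NONE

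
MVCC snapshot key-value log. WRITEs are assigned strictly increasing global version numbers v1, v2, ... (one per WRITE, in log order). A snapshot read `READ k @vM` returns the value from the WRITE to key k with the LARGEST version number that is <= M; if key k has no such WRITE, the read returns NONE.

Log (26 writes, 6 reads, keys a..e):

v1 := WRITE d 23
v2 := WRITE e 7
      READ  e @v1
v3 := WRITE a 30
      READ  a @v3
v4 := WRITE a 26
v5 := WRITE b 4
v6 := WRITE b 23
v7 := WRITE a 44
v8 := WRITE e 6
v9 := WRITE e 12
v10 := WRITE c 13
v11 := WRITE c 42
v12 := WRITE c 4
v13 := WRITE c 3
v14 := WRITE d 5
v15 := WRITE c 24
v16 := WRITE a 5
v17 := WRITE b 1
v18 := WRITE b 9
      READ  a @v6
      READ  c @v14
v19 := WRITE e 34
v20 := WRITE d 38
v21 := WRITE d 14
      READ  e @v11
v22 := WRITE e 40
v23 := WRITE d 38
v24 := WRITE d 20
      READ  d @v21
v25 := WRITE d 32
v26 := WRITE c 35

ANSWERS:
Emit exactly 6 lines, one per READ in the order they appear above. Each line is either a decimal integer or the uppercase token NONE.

v1: WRITE d=23  (d history now [(1, 23)])
v2: WRITE e=7  (e history now [(2, 7)])
READ e @v1: history=[(2, 7)] -> no version <= 1 -> NONE
v3: WRITE a=30  (a history now [(3, 30)])
READ a @v3: history=[(3, 30)] -> pick v3 -> 30
v4: WRITE a=26  (a history now [(3, 30), (4, 26)])
v5: WRITE b=4  (b history now [(5, 4)])
v6: WRITE b=23  (b history now [(5, 4), (6, 23)])
v7: WRITE a=44  (a history now [(3, 30), (4, 26), (7, 44)])
v8: WRITE e=6  (e history now [(2, 7), (8, 6)])
v9: WRITE e=12  (e history now [(2, 7), (8, 6), (9, 12)])
v10: WRITE c=13  (c history now [(10, 13)])
v11: WRITE c=42  (c history now [(10, 13), (11, 42)])
v12: WRITE c=4  (c history now [(10, 13), (11, 42), (12, 4)])
v13: WRITE c=3  (c history now [(10, 13), (11, 42), (12, 4), (13, 3)])
v14: WRITE d=5  (d history now [(1, 23), (14, 5)])
v15: WRITE c=24  (c history now [(10, 13), (11, 42), (12, 4), (13, 3), (15, 24)])
v16: WRITE a=5  (a history now [(3, 30), (4, 26), (7, 44), (16, 5)])
v17: WRITE b=1  (b history now [(5, 4), (6, 23), (17, 1)])
v18: WRITE b=9  (b history now [(5, 4), (6, 23), (17, 1), (18, 9)])
READ a @v6: history=[(3, 30), (4, 26), (7, 44), (16, 5)] -> pick v4 -> 26
READ c @v14: history=[(10, 13), (11, 42), (12, 4), (13, 3), (15, 24)] -> pick v13 -> 3
v19: WRITE e=34  (e history now [(2, 7), (8, 6), (9, 12), (19, 34)])
v20: WRITE d=38  (d history now [(1, 23), (14, 5), (20, 38)])
v21: WRITE d=14  (d history now [(1, 23), (14, 5), (20, 38), (21, 14)])
READ e @v11: history=[(2, 7), (8, 6), (9, 12), (19, 34)] -> pick v9 -> 12
v22: WRITE e=40  (e history now [(2, 7), (8, 6), (9, 12), (19, 34), (22, 40)])
v23: WRITE d=38  (d history now [(1, 23), (14, 5), (20, 38), (21, 14), (23, 38)])
v24: WRITE d=20  (d history now [(1, 23), (14, 5), (20, 38), (21, 14), (23, 38), (24, 20)])
READ d @v21: history=[(1, 23), (14, 5), (20, 38), (21, 14), (23, 38), (24, 20)] -> pick v21 -> 14
v25: WRITE d=32  (d history now [(1, 23), (14, 5), (20, 38), (21, 14), (23, 38), (24, 20), (25, 32)])
v26: WRITE c=35  (c history now [(10, 13), (11, 42), (12, 4), (13, 3), (15, 24), (26, 35)])

Answer: NONE
30
26
3
12
14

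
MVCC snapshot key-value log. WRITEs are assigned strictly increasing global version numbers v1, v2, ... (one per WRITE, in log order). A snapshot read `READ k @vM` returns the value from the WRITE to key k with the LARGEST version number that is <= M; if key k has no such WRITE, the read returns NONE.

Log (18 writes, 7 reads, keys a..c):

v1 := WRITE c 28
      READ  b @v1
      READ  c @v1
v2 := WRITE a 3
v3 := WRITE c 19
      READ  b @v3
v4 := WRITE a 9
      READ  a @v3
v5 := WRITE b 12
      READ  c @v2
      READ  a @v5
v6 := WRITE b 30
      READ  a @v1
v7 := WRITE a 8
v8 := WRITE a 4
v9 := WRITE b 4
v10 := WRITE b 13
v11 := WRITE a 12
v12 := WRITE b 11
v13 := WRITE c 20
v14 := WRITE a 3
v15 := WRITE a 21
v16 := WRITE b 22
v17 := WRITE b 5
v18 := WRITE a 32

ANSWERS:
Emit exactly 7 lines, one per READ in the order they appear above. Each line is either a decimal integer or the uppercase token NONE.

v1: WRITE c=28  (c history now [(1, 28)])
READ b @v1: history=[] -> no version <= 1 -> NONE
READ c @v1: history=[(1, 28)] -> pick v1 -> 28
v2: WRITE a=3  (a history now [(2, 3)])
v3: WRITE c=19  (c history now [(1, 28), (3, 19)])
READ b @v3: history=[] -> no version <= 3 -> NONE
v4: WRITE a=9  (a history now [(2, 3), (4, 9)])
READ a @v3: history=[(2, 3), (4, 9)] -> pick v2 -> 3
v5: WRITE b=12  (b history now [(5, 12)])
READ c @v2: history=[(1, 28), (3, 19)] -> pick v1 -> 28
READ a @v5: history=[(2, 3), (4, 9)] -> pick v4 -> 9
v6: WRITE b=30  (b history now [(5, 12), (6, 30)])
READ a @v1: history=[(2, 3), (4, 9)] -> no version <= 1 -> NONE
v7: WRITE a=8  (a history now [(2, 3), (4, 9), (7, 8)])
v8: WRITE a=4  (a history now [(2, 3), (4, 9), (7, 8), (8, 4)])
v9: WRITE b=4  (b history now [(5, 12), (6, 30), (9, 4)])
v10: WRITE b=13  (b history now [(5, 12), (6, 30), (9, 4), (10, 13)])
v11: WRITE a=12  (a history now [(2, 3), (4, 9), (7, 8), (8, 4), (11, 12)])
v12: WRITE b=11  (b history now [(5, 12), (6, 30), (9, 4), (10, 13), (12, 11)])
v13: WRITE c=20  (c history now [(1, 28), (3, 19), (13, 20)])
v14: WRITE a=3  (a history now [(2, 3), (4, 9), (7, 8), (8, 4), (11, 12), (14, 3)])
v15: WRITE a=21  (a history now [(2, 3), (4, 9), (7, 8), (8, 4), (11, 12), (14, 3), (15, 21)])
v16: WRITE b=22  (b history now [(5, 12), (6, 30), (9, 4), (10, 13), (12, 11), (16, 22)])
v17: WRITE b=5  (b history now [(5, 12), (6, 30), (9, 4), (10, 13), (12, 11), (16, 22), (17, 5)])
v18: WRITE a=32  (a history now [(2, 3), (4, 9), (7, 8), (8, 4), (11, 12), (14, 3), (15, 21), (18, 32)])

Answer: NONE
28
NONE
3
28
9
NONE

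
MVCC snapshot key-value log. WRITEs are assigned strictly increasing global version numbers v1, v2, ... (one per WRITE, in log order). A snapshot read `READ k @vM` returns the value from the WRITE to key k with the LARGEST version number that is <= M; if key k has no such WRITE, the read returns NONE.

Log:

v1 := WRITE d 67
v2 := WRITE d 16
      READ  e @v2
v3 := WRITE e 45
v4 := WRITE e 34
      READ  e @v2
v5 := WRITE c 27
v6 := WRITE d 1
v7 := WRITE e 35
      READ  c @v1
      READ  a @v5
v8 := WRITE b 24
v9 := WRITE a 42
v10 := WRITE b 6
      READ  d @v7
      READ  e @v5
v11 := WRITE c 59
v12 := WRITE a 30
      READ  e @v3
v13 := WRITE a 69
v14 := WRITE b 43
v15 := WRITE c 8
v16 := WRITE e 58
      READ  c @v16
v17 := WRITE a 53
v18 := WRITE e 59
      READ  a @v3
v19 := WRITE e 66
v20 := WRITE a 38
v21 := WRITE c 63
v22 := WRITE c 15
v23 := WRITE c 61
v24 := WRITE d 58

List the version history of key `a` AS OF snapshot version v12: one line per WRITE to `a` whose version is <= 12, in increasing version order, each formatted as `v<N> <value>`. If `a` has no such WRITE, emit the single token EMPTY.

Answer: v9 42
v12 30

Derivation:
Scan writes for key=a with version <= 12:
  v1 WRITE d 67 -> skip
  v2 WRITE d 16 -> skip
  v3 WRITE e 45 -> skip
  v4 WRITE e 34 -> skip
  v5 WRITE c 27 -> skip
  v6 WRITE d 1 -> skip
  v7 WRITE e 35 -> skip
  v8 WRITE b 24 -> skip
  v9 WRITE a 42 -> keep
  v10 WRITE b 6 -> skip
  v11 WRITE c 59 -> skip
  v12 WRITE a 30 -> keep
  v13 WRITE a 69 -> drop (> snap)
  v14 WRITE b 43 -> skip
  v15 WRITE c 8 -> skip
  v16 WRITE e 58 -> skip
  v17 WRITE a 53 -> drop (> snap)
  v18 WRITE e 59 -> skip
  v19 WRITE e 66 -> skip
  v20 WRITE a 38 -> drop (> snap)
  v21 WRITE c 63 -> skip
  v22 WRITE c 15 -> skip
  v23 WRITE c 61 -> skip
  v24 WRITE d 58 -> skip
Collected: [(9, 42), (12, 30)]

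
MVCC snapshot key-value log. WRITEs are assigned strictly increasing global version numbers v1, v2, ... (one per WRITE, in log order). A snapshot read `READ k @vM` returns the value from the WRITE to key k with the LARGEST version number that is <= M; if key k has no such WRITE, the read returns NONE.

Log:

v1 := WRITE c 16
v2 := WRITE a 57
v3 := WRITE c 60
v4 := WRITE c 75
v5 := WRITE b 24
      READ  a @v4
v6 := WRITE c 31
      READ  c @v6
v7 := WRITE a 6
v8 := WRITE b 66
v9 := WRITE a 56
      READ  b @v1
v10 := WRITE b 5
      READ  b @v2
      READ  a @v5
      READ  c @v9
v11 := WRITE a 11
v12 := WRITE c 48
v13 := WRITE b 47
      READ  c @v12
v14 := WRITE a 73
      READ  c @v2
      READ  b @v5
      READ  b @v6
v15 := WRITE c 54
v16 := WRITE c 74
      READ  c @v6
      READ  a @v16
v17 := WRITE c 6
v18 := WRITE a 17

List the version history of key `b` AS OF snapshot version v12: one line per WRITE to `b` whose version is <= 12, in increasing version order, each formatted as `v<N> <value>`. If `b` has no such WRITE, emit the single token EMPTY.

Answer: v5 24
v8 66
v10 5

Derivation:
Scan writes for key=b with version <= 12:
  v1 WRITE c 16 -> skip
  v2 WRITE a 57 -> skip
  v3 WRITE c 60 -> skip
  v4 WRITE c 75 -> skip
  v5 WRITE b 24 -> keep
  v6 WRITE c 31 -> skip
  v7 WRITE a 6 -> skip
  v8 WRITE b 66 -> keep
  v9 WRITE a 56 -> skip
  v10 WRITE b 5 -> keep
  v11 WRITE a 11 -> skip
  v12 WRITE c 48 -> skip
  v13 WRITE b 47 -> drop (> snap)
  v14 WRITE a 73 -> skip
  v15 WRITE c 54 -> skip
  v16 WRITE c 74 -> skip
  v17 WRITE c 6 -> skip
  v18 WRITE a 17 -> skip
Collected: [(5, 24), (8, 66), (10, 5)]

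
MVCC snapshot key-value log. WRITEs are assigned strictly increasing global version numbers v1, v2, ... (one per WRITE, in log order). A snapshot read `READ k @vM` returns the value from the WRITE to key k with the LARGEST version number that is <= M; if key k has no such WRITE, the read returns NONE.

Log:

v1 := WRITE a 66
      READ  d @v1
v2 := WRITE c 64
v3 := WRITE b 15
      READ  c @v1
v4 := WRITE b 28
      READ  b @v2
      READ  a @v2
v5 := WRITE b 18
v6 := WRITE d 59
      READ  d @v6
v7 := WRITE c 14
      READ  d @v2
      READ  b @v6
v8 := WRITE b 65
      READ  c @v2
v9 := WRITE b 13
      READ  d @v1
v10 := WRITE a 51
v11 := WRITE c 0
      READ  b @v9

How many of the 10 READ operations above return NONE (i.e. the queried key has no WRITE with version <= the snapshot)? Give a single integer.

Answer: 5

Derivation:
v1: WRITE a=66  (a history now [(1, 66)])
READ d @v1: history=[] -> no version <= 1 -> NONE
v2: WRITE c=64  (c history now [(2, 64)])
v3: WRITE b=15  (b history now [(3, 15)])
READ c @v1: history=[(2, 64)] -> no version <= 1 -> NONE
v4: WRITE b=28  (b history now [(3, 15), (4, 28)])
READ b @v2: history=[(3, 15), (4, 28)] -> no version <= 2 -> NONE
READ a @v2: history=[(1, 66)] -> pick v1 -> 66
v5: WRITE b=18  (b history now [(3, 15), (4, 28), (5, 18)])
v6: WRITE d=59  (d history now [(6, 59)])
READ d @v6: history=[(6, 59)] -> pick v6 -> 59
v7: WRITE c=14  (c history now [(2, 64), (7, 14)])
READ d @v2: history=[(6, 59)] -> no version <= 2 -> NONE
READ b @v6: history=[(3, 15), (4, 28), (5, 18)] -> pick v5 -> 18
v8: WRITE b=65  (b history now [(3, 15), (4, 28), (5, 18), (8, 65)])
READ c @v2: history=[(2, 64), (7, 14)] -> pick v2 -> 64
v9: WRITE b=13  (b history now [(3, 15), (4, 28), (5, 18), (8, 65), (9, 13)])
READ d @v1: history=[(6, 59)] -> no version <= 1 -> NONE
v10: WRITE a=51  (a history now [(1, 66), (10, 51)])
v11: WRITE c=0  (c history now [(2, 64), (7, 14), (11, 0)])
READ b @v9: history=[(3, 15), (4, 28), (5, 18), (8, 65), (9, 13)] -> pick v9 -> 13
Read results in order: ['NONE', 'NONE', 'NONE', '66', '59', 'NONE', '18', '64', 'NONE', '13']
NONE count = 5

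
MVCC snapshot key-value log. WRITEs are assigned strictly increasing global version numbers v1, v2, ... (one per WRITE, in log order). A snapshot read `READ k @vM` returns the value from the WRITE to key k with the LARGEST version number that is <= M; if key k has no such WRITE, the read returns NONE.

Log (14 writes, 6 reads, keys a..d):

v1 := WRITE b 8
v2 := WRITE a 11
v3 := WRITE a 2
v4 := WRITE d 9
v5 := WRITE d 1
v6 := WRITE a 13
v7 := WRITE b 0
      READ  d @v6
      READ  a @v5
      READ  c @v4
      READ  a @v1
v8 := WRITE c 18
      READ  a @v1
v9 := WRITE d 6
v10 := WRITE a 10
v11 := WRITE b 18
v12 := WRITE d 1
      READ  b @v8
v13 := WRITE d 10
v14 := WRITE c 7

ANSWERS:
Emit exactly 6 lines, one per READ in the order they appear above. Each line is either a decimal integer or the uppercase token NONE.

v1: WRITE b=8  (b history now [(1, 8)])
v2: WRITE a=11  (a history now [(2, 11)])
v3: WRITE a=2  (a history now [(2, 11), (3, 2)])
v4: WRITE d=9  (d history now [(4, 9)])
v5: WRITE d=1  (d history now [(4, 9), (5, 1)])
v6: WRITE a=13  (a history now [(2, 11), (3, 2), (6, 13)])
v7: WRITE b=0  (b history now [(1, 8), (7, 0)])
READ d @v6: history=[(4, 9), (5, 1)] -> pick v5 -> 1
READ a @v5: history=[(2, 11), (3, 2), (6, 13)] -> pick v3 -> 2
READ c @v4: history=[] -> no version <= 4 -> NONE
READ a @v1: history=[(2, 11), (3, 2), (6, 13)] -> no version <= 1 -> NONE
v8: WRITE c=18  (c history now [(8, 18)])
READ a @v1: history=[(2, 11), (3, 2), (6, 13)] -> no version <= 1 -> NONE
v9: WRITE d=6  (d history now [(4, 9), (5, 1), (9, 6)])
v10: WRITE a=10  (a history now [(2, 11), (3, 2), (6, 13), (10, 10)])
v11: WRITE b=18  (b history now [(1, 8), (7, 0), (11, 18)])
v12: WRITE d=1  (d history now [(4, 9), (5, 1), (9, 6), (12, 1)])
READ b @v8: history=[(1, 8), (7, 0), (11, 18)] -> pick v7 -> 0
v13: WRITE d=10  (d history now [(4, 9), (5, 1), (9, 6), (12, 1), (13, 10)])
v14: WRITE c=7  (c history now [(8, 18), (14, 7)])

Answer: 1
2
NONE
NONE
NONE
0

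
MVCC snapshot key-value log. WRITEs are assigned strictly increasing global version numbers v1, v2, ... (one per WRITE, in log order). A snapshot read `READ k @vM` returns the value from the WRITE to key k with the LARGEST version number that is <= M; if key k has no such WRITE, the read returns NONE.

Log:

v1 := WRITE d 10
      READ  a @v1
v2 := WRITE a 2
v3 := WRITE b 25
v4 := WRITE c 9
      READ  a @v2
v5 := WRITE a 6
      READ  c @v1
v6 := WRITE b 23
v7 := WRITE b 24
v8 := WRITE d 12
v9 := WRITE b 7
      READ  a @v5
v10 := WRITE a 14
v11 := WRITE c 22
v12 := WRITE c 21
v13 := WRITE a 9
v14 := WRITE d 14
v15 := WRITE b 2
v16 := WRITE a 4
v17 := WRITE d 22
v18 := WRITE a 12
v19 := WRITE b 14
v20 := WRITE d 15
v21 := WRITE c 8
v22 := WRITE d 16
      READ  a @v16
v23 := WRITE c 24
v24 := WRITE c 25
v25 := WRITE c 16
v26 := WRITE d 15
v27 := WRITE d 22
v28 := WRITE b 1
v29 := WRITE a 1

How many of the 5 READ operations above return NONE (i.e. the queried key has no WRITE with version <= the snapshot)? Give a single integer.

Answer: 2

Derivation:
v1: WRITE d=10  (d history now [(1, 10)])
READ a @v1: history=[] -> no version <= 1 -> NONE
v2: WRITE a=2  (a history now [(2, 2)])
v3: WRITE b=25  (b history now [(3, 25)])
v4: WRITE c=9  (c history now [(4, 9)])
READ a @v2: history=[(2, 2)] -> pick v2 -> 2
v5: WRITE a=6  (a history now [(2, 2), (5, 6)])
READ c @v1: history=[(4, 9)] -> no version <= 1 -> NONE
v6: WRITE b=23  (b history now [(3, 25), (6, 23)])
v7: WRITE b=24  (b history now [(3, 25), (6, 23), (7, 24)])
v8: WRITE d=12  (d history now [(1, 10), (8, 12)])
v9: WRITE b=7  (b history now [(3, 25), (6, 23), (7, 24), (9, 7)])
READ a @v5: history=[(2, 2), (5, 6)] -> pick v5 -> 6
v10: WRITE a=14  (a history now [(2, 2), (5, 6), (10, 14)])
v11: WRITE c=22  (c history now [(4, 9), (11, 22)])
v12: WRITE c=21  (c history now [(4, 9), (11, 22), (12, 21)])
v13: WRITE a=9  (a history now [(2, 2), (5, 6), (10, 14), (13, 9)])
v14: WRITE d=14  (d history now [(1, 10), (8, 12), (14, 14)])
v15: WRITE b=2  (b history now [(3, 25), (6, 23), (7, 24), (9, 7), (15, 2)])
v16: WRITE a=4  (a history now [(2, 2), (5, 6), (10, 14), (13, 9), (16, 4)])
v17: WRITE d=22  (d history now [(1, 10), (8, 12), (14, 14), (17, 22)])
v18: WRITE a=12  (a history now [(2, 2), (5, 6), (10, 14), (13, 9), (16, 4), (18, 12)])
v19: WRITE b=14  (b history now [(3, 25), (6, 23), (7, 24), (9, 7), (15, 2), (19, 14)])
v20: WRITE d=15  (d history now [(1, 10), (8, 12), (14, 14), (17, 22), (20, 15)])
v21: WRITE c=8  (c history now [(4, 9), (11, 22), (12, 21), (21, 8)])
v22: WRITE d=16  (d history now [(1, 10), (8, 12), (14, 14), (17, 22), (20, 15), (22, 16)])
READ a @v16: history=[(2, 2), (5, 6), (10, 14), (13, 9), (16, 4), (18, 12)] -> pick v16 -> 4
v23: WRITE c=24  (c history now [(4, 9), (11, 22), (12, 21), (21, 8), (23, 24)])
v24: WRITE c=25  (c history now [(4, 9), (11, 22), (12, 21), (21, 8), (23, 24), (24, 25)])
v25: WRITE c=16  (c history now [(4, 9), (11, 22), (12, 21), (21, 8), (23, 24), (24, 25), (25, 16)])
v26: WRITE d=15  (d history now [(1, 10), (8, 12), (14, 14), (17, 22), (20, 15), (22, 16), (26, 15)])
v27: WRITE d=22  (d history now [(1, 10), (8, 12), (14, 14), (17, 22), (20, 15), (22, 16), (26, 15), (27, 22)])
v28: WRITE b=1  (b history now [(3, 25), (6, 23), (7, 24), (9, 7), (15, 2), (19, 14), (28, 1)])
v29: WRITE a=1  (a history now [(2, 2), (5, 6), (10, 14), (13, 9), (16, 4), (18, 12), (29, 1)])
Read results in order: ['NONE', '2', 'NONE', '6', '4']
NONE count = 2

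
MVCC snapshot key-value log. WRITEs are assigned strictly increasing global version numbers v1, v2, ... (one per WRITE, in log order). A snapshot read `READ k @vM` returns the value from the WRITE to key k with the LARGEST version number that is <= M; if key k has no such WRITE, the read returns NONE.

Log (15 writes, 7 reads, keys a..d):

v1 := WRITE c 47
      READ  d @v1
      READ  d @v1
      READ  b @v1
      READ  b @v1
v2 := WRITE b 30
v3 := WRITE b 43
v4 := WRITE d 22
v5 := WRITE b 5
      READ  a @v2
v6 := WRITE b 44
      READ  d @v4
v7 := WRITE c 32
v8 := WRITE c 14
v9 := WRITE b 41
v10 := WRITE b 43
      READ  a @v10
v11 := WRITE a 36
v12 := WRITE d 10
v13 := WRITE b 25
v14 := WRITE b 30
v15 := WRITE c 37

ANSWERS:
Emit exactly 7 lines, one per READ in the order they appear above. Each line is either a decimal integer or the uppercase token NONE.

Answer: NONE
NONE
NONE
NONE
NONE
22
NONE

Derivation:
v1: WRITE c=47  (c history now [(1, 47)])
READ d @v1: history=[] -> no version <= 1 -> NONE
READ d @v1: history=[] -> no version <= 1 -> NONE
READ b @v1: history=[] -> no version <= 1 -> NONE
READ b @v1: history=[] -> no version <= 1 -> NONE
v2: WRITE b=30  (b history now [(2, 30)])
v3: WRITE b=43  (b history now [(2, 30), (3, 43)])
v4: WRITE d=22  (d history now [(4, 22)])
v5: WRITE b=5  (b history now [(2, 30), (3, 43), (5, 5)])
READ a @v2: history=[] -> no version <= 2 -> NONE
v6: WRITE b=44  (b history now [(2, 30), (3, 43), (5, 5), (6, 44)])
READ d @v4: history=[(4, 22)] -> pick v4 -> 22
v7: WRITE c=32  (c history now [(1, 47), (7, 32)])
v8: WRITE c=14  (c history now [(1, 47), (7, 32), (8, 14)])
v9: WRITE b=41  (b history now [(2, 30), (3, 43), (5, 5), (6, 44), (9, 41)])
v10: WRITE b=43  (b history now [(2, 30), (3, 43), (5, 5), (6, 44), (9, 41), (10, 43)])
READ a @v10: history=[] -> no version <= 10 -> NONE
v11: WRITE a=36  (a history now [(11, 36)])
v12: WRITE d=10  (d history now [(4, 22), (12, 10)])
v13: WRITE b=25  (b history now [(2, 30), (3, 43), (5, 5), (6, 44), (9, 41), (10, 43), (13, 25)])
v14: WRITE b=30  (b history now [(2, 30), (3, 43), (5, 5), (6, 44), (9, 41), (10, 43), (13, 25), (14, 30)])
v15: WRITE c=37  (c history now [(1, 47), (7, 32), (8, 14), (15, 37)])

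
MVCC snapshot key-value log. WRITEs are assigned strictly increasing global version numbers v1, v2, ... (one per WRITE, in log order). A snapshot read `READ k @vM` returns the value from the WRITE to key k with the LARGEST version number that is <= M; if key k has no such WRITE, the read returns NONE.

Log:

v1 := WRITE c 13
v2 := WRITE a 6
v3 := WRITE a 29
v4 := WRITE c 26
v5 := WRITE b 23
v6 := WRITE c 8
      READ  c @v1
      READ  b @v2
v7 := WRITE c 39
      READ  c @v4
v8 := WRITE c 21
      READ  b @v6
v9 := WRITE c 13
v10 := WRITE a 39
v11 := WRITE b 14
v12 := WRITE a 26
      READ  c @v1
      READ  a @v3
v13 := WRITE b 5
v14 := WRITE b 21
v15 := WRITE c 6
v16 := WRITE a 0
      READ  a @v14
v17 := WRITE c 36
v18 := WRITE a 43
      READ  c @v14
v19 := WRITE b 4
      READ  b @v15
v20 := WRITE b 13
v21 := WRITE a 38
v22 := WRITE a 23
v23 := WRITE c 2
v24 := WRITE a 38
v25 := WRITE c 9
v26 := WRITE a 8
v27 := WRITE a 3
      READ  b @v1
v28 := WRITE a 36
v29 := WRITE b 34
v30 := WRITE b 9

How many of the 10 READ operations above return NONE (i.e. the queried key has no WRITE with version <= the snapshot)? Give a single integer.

v1: WRITE c=13  (c history now [(1, 13)])
v2: WRITE a=6  (a history now [(2, 6)])
v3: WRITE a=29  (a history now [(2, 6), (3, 29)])
v4: WRITE c=26  (c history now [(1, 13), (4, 26)])
v5: WRITE b=23  (b history now [(5, 23)])
v6: WRITE c=8  (c history now [(1, 13), (4, 26), (6, 8)])
READ c @v1: history=[(1, 13), (4, 26), (6, 8)] -> pick v1 -> 13
READ b @v2: history=[(5, 23)] -> no version <= 2 -> NONE
v7: WRITE c=39  (c history now [(1, 13), (4, 26), (6, 8), (7, 39)])
READ c @v4: history=[(1, 13), (4, 26), (6, 8), (7, 39)] -> pick v4 -> 26
v8: WRITE c=21  (c history now [(1, 13), (4, 26), (6, 8), (7, 39), (8, 21)])
READ b @v6: history=[(5, 23)] -> pick v5 -> 23
v9: WRITE c=13  (c history now [(1, 13), (4, 26), (6, 8), (7, 39), (8, 21), (9, 13)])
v10: WRITE a=39  (a history now [(2, 6), (3, 29), (10, 39)])
v11: WRITE b=14  (b history now [(5, 23), (11, 14)])
v12: WRITE a=26  (a history now [(2, 6), (3, 29), (10, 39), (12, 26)])
READ c @v1: history=[(1, 13), (4, 26), (6, 8), (7, 39), (8, 21), (9, 13)] -> pick v1 -> 13
READ a @v3: history=[(2, 6), (3, 29), (10, 39), (12, 26)] -> pick v3 -> 29
v13: WRITE b=5  (b history now [(5, 23), (11, 14), (13, 5)])
v14: WRITE b=21  (b history now [(5, 23), (11, 14), (13, 5), (14, 21)])
v15: WRITE c=6  (c history now [(1, 13), (4, 26), (6, 8), (7, 39), (8, 21), (9, 13), (15, 6)])
v16: WRITE a=0  (a history now [(2, 6), (3, 29), (10, 39), (12, 26), (16, 0)])
READ a @v14: history=[(2, 6), (3, 29), (10, 39), (12, 26), (16, 0)] -> pick v12 -> 26
v17: WRITE c=36  (c history now [(1, 13), (4, 26), (6, 8), (7, 39), (8, 21), (9, 13), (15, 6), (17, 36)])
v18: WRITE a=43  (a history now [(2, 6), (3, 29), (10, 39), (12, 26), (16, 0), (18, 43)])
READ c @v14: history=[(1, 13), (4, 26), (6, 8), (7, 39), (8, 21), (9, 13), (15, 6), (17, 36)] -> pick v9 -> 13
v19: WRITE b=4  (b history now [(5, 23), (11, 14), (13, 5), (14, 21), (19, 4)])
READ b @v15: history=[(5, 23), (11, 14), (13, 5), (14, 21), (19, 4)] -> pick v14 -> 21
v20: WRITE b=13  (b history now [(5, 23), (11, 14), (13, 5), (14, 21), (19, 4), (20, 13)])
v21: WRITE a=38  (a history now [(2, 6), (3, 29), (10, 39), (12, 26), (16, 0), (18, 43), (21, 38)])
v22: WRITE a=23  (a history now [(2, 6), (3, 29), (10, 39), (12, 26), (16, 0), (18, 43), (21, 38), (22, 23)])
v23: WRITE c=2  (c history now [(1, 13), (4, 26), (6, 8), (7, 39), (8, 21), (9, 13), (15, 6), (17, 36), (23, 2)])
v24: WRITE a=38  (a history now [(2, 6), (3, 29), (10, 39), (12, 26), (16, 0), (18, 43), (21, 38), (22, 23), (24, 38)])
v25: WRITE c=9  (c history now [(1, 13), (4, 26), (6, 8), (7, 39), (8, 21), (9, 13), (15, 6), (17, 36), (23, 2), (25, 9)])
v26: WRITE a=8  (a history now [(2, 6), (3, 29), (10, 39), (12, 26), (16, 0), (18, 43), (21, 38), (22, 23), (24, 38), (26, 8)])
v27: WRITE a=3  (a history now [(2, 6), (3, 29), (10, 39), (12, 26), (16, 0), (18, 43), (21, 38), (22, 23), (24, 38), (26, 8), (27, 3)])
READ b @v1: history=[(5, 23), (11, 14), (13, 5), (14, 21), (19, 4), (20, 13)] -> no version <= 1 -> NONE
v28: WRITE a=36  (a history now [(2, 6), (3, 29), (10, 39), (12, 26), (16, 0), (18, 43), (21, 38), (22, 23), (24, 38), (26, 8), (27, 3), (28, 36)])
v29: WRITE b=34  (b history now [(5, 23), (11, 14), (13, 5), (14, 21), (19, 4), (20, 13), (29, 34)])
v30: WRITE b=9  (b history now [(5, 23), (11, 14), (13, 5), (14, 21), (19, 4), (20, 13), (29, 34), (30, 9)])
Read results in order: ['13', 'NONE', '26', '23', '13', '29', '26', '13', '21', 'NONE']
NONE count = 2

Answer: 2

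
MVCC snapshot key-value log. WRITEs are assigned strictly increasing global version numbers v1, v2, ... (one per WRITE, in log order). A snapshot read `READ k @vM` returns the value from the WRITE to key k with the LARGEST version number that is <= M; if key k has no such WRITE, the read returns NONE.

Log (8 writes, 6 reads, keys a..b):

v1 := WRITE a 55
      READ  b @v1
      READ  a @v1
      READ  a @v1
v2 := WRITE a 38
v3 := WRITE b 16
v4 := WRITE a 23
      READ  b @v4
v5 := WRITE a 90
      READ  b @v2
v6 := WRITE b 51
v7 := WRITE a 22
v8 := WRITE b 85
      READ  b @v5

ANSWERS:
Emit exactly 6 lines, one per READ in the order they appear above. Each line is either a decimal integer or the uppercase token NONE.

v1: WRITE a=55  (a history now [(1, 55)])
READ b @v1: history=[] -> no version <= 1 -> NONE
READ a @v1: history=[(1, 55)] -> pick v1 -> 55
READ a @v1: history=[(1, 55)] -> pick v1 -> 55
v2: WRITE a=38  (a history now [(1, 55), (2, 38)])
v3: WRITE b=16  (b history now [(3, 16)])
v4: WRITE a=23  (a history now [(1, 55), (2, 38), (4, 23)])
READ b @v4: history=[(3, 16)] -> pick v3 -> 16
v5: WRITE a=90  (a history now [(1, 55), (2, 38), (4, 23), (5, 90)])
READ b @v2: history=[(3, 16)] -> no version <= 2 -> NONE
v6: WRITE b=51  (b history now [(3, 16), (6, 51)])
v7: WRITE a=22  (a history now [(1, 55), (2, 38), (4, 23), (5, 90), (7, 22)])
v8: WRITE b=85  (b history now [(3, 16), (6, 51), (8, 85)])
READ b @v5: history=[(3, 16), (6, 51), (8, 85)] -> pick v3 -> 16

Answer: NONE
55
55
16
NONE
16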